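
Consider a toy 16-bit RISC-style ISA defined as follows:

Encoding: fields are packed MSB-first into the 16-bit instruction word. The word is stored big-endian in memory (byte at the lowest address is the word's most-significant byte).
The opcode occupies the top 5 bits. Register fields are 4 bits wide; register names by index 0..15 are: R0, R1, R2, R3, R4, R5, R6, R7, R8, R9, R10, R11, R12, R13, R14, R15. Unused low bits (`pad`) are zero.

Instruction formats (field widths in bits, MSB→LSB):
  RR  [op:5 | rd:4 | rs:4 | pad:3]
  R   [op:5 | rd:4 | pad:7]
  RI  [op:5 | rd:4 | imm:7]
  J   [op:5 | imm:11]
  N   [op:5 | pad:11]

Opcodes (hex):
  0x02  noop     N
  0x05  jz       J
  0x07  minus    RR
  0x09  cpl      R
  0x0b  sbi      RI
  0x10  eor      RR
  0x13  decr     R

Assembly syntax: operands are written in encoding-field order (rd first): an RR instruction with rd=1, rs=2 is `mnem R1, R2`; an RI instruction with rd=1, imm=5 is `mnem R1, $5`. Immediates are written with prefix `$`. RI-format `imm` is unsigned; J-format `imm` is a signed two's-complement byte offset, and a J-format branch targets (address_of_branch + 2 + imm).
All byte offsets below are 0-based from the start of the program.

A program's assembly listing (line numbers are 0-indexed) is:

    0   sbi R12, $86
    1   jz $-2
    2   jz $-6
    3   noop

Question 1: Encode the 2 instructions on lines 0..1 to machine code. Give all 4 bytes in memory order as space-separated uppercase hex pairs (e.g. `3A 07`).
line 0 (sbi): pack op=0xb:5|rd=12:4|imm=86:7 = 0x5e56; big→ 5e 56
line 1 (jz): pack op=0x5:5|imm=-2:11 = 0x2ffe; big→ 2f fe

5E 56 2F FE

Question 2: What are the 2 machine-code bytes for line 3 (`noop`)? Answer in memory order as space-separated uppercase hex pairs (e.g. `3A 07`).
3. noop fields op=0x2:5|pad=0:11 → word 1000h → 10 00

10 00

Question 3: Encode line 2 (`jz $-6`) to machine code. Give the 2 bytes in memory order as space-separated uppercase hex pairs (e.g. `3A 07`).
2F FA

line 2 (jz): pack op=0x5:5|imm=-6:11 = 0x2ffa; big→ 2f fa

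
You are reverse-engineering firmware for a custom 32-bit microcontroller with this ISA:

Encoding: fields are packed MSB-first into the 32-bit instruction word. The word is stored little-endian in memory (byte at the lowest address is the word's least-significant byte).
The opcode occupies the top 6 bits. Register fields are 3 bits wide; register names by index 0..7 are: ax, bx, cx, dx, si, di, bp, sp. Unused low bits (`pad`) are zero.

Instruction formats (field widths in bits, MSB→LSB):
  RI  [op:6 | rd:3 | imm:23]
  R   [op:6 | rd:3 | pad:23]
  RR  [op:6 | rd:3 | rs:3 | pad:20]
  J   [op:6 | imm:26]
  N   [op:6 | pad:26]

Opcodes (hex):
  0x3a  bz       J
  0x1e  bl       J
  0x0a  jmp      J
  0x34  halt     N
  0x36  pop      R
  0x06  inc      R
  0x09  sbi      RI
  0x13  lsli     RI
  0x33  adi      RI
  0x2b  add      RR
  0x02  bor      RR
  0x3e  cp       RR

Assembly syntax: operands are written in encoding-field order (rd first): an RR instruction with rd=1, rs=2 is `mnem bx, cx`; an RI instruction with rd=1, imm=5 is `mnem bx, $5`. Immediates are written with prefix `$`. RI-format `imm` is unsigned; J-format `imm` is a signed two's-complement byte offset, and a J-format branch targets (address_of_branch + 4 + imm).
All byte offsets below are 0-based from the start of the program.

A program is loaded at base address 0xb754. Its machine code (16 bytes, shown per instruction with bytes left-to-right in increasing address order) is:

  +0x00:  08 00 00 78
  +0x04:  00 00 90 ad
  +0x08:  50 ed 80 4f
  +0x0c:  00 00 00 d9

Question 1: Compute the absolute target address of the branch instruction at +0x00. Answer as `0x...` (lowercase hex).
off 0x00: read 08 00 00 78 as little → 0x78000008
  op=0x78000008>>26=0x1e ⇒ bl (J)
  imm@[25:0]=0x8 ⇒ $8
  target = base 0xb754 + off 0x00 + 4 + imm 8 = 0xb760

0xb760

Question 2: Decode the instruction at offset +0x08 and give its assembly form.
[08] 50 ed 80 4f → 0x4f80ed50
  top 6b → 0x13 → lsli [RI]
  rd@[25:23]=0x7 ⇒ sp
  imm@[22:0]=0xed50 ⇒ $60752

lsli sp, $60752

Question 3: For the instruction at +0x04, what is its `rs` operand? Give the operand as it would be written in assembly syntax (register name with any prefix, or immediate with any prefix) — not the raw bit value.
bx

+0x04: 00 00 90 ad ⇒ word 0xad900000 (little)
  opcode bits[31:26]=0x2b: add/RR
  [25:23] rd=3 = dx
  [22:20] rs=1 = bx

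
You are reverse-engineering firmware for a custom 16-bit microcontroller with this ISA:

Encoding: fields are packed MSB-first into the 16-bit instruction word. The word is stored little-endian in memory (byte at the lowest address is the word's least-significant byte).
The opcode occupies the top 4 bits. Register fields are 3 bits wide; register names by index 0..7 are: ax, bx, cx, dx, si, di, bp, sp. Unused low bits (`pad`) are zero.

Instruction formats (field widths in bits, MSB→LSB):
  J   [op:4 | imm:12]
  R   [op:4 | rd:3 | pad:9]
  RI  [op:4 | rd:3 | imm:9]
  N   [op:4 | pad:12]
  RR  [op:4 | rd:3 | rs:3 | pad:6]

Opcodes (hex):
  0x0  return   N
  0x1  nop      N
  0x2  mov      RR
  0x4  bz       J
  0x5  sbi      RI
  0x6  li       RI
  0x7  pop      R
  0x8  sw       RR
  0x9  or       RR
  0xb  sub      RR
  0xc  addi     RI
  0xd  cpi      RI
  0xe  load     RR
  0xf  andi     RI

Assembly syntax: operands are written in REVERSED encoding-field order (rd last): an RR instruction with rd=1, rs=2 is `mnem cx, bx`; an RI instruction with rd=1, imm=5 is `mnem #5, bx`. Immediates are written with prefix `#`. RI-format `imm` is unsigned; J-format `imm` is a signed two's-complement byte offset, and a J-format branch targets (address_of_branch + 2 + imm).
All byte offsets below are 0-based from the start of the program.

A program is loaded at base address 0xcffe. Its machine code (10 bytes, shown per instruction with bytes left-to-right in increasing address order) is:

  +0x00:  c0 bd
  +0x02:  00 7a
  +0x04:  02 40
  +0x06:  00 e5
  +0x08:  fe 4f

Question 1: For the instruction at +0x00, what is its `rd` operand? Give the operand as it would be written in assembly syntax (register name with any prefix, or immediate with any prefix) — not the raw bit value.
off 0x00: read c0 bd as little → 0xbdc0
  op=0xbdc0>>12=0xb ⇒ sub (RR)
  [11:9] rd=6 = bp
  [8:6] rs=7 = sp

bp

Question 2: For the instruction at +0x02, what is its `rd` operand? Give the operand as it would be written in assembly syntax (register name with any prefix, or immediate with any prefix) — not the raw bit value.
off 0x02: read 00 7a as little → 0x7a00
  opcode bits[15:12]=0x7: pop/R
  rd: (w>>9)&0x7=0x5 → di

di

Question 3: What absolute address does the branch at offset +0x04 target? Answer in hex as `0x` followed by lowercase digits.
@+04  little-endian(02 40) = 0x4002
  op=0x4002>>12=0x4 ⇒ bz (J)
  imm: (w>>0)&0xfff=0x2 → #2
  target = base 0xcffe + off 0x04 + 2 + imm 2 = 0xd006

0xd006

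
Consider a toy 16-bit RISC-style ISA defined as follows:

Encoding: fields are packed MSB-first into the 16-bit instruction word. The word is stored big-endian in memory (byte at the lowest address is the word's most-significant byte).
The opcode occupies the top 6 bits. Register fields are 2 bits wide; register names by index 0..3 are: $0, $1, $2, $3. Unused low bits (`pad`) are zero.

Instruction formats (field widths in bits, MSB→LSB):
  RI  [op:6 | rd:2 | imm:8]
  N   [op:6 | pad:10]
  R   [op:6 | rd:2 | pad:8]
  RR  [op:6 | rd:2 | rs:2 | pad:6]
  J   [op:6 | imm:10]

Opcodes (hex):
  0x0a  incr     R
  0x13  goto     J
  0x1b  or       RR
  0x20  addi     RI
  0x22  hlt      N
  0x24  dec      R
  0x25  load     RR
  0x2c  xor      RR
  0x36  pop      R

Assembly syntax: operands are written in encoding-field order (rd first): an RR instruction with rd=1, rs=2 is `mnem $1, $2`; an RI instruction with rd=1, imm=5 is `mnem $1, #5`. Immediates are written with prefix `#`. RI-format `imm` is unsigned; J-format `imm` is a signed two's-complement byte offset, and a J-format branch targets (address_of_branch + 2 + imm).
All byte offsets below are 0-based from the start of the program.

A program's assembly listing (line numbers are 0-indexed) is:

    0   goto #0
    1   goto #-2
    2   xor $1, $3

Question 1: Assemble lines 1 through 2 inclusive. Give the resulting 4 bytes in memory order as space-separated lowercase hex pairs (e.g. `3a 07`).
4f fe b1 c0

L1: goto op=0x13:6|imm=-2:10 ⇒ 0x4ffe ⇒ big 4f fe
L2: xor op=0x2c:6|rd=1:2|rs=3:2|pad=0:6 ⇒ 0xb1c0 ⇒ big b1 c0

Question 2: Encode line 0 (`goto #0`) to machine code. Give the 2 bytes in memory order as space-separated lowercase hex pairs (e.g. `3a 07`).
4c 00

L0: goto op=0x13:6|imm=0:10 ⇒ 0x4c00 ⇒ big 4c 00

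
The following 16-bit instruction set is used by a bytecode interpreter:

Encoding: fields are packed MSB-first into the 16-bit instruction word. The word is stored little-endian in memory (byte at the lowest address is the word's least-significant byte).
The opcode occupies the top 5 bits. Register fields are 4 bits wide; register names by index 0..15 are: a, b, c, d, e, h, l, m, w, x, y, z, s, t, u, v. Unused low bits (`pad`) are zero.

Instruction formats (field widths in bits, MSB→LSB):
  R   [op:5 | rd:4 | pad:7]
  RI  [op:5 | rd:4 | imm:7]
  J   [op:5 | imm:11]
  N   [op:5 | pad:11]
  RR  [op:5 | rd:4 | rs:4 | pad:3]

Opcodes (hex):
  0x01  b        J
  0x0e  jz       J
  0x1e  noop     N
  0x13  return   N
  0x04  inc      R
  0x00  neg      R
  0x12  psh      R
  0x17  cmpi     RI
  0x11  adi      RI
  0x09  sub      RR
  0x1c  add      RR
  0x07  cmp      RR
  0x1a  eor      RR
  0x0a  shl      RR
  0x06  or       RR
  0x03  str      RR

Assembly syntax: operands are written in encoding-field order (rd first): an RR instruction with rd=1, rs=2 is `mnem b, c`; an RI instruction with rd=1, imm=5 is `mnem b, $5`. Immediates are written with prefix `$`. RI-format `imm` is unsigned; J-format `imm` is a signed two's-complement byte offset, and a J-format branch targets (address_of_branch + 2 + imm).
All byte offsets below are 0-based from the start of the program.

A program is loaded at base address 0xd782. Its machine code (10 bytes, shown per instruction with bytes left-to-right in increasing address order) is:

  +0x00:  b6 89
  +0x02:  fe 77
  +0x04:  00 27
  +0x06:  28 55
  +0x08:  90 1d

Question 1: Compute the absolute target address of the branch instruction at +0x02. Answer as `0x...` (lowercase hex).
0xd784

[02] fe 77 → 0x77fe
  top 5b → 0xe → jz [J]
  imm@[10:0]=0x7fe (s11→-2) ⇒ $-2
  target = base 0xd782 + off 0x02 + 2 + imm -2 = 0xd784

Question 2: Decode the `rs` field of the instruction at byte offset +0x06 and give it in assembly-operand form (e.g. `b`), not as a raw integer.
+0x06: 28 55 ⇒ word 0x5528 (little)
  opcode bits[15:11]=0xa: shl/RR
  rd@[10:7]=0xa ⇒ y
  rs@[6:3]=0x5 ⇒ h

h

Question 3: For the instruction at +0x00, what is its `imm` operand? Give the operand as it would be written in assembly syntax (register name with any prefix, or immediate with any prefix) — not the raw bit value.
@+00  little-endian(b6 89) = 0x89b6
  top 5b → 0x11 → adi [RI]
  rd: (w>>7)&0xf=0x3 → d
  imm: (w>>0)&0x7f=0x36 → $54

$54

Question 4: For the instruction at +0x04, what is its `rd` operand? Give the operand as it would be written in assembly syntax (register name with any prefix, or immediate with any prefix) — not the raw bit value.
u

+0x04: 00 27 ⇒ word 0x2700 (little)
  top 5b → 0x4 → inc [R]
  rd@[10:7]=0xe ⇒ u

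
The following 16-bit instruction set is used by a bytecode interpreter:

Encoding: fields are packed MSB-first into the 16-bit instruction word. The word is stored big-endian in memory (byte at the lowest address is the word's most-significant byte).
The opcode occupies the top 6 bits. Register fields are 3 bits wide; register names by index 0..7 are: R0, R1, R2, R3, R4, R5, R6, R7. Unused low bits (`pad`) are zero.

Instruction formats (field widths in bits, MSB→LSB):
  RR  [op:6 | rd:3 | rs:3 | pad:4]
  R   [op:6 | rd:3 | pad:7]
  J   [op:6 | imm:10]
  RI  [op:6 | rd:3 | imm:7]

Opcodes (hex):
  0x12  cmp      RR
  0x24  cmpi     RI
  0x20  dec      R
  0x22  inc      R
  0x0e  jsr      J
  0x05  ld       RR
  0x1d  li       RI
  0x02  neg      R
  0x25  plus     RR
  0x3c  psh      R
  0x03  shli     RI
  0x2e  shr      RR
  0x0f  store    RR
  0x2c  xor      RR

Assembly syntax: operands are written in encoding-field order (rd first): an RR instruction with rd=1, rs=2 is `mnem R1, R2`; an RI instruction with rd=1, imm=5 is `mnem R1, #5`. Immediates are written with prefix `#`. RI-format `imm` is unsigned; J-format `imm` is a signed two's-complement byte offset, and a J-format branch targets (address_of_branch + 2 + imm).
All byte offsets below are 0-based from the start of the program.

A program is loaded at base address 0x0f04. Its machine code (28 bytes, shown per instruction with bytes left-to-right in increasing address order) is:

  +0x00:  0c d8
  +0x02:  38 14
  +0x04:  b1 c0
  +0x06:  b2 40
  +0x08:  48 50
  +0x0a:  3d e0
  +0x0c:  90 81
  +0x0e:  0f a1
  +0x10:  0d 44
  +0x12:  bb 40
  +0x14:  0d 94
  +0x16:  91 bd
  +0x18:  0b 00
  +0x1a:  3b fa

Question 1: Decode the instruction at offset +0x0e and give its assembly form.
off 0x0e: read 0f a1 as big → 0x0fa1
  op=0x0fa1>>10=0x3 ⇒ shli (RI)
  rd@[9:7]=0x7 ⇒ R7
  imm@[6:0]=0x21 ⇒ #33

shli R7, #33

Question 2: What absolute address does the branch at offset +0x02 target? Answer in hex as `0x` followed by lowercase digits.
@+02  big-endian(38 14) = 0x3814
  top 6b → 0xe → jsr [J]
  imm@[9:0]=0x14 ⇒ #20
  target = base 0x0f04 + off 0x02 + 2 + imm 20 = 0x0f1c

0x0f1c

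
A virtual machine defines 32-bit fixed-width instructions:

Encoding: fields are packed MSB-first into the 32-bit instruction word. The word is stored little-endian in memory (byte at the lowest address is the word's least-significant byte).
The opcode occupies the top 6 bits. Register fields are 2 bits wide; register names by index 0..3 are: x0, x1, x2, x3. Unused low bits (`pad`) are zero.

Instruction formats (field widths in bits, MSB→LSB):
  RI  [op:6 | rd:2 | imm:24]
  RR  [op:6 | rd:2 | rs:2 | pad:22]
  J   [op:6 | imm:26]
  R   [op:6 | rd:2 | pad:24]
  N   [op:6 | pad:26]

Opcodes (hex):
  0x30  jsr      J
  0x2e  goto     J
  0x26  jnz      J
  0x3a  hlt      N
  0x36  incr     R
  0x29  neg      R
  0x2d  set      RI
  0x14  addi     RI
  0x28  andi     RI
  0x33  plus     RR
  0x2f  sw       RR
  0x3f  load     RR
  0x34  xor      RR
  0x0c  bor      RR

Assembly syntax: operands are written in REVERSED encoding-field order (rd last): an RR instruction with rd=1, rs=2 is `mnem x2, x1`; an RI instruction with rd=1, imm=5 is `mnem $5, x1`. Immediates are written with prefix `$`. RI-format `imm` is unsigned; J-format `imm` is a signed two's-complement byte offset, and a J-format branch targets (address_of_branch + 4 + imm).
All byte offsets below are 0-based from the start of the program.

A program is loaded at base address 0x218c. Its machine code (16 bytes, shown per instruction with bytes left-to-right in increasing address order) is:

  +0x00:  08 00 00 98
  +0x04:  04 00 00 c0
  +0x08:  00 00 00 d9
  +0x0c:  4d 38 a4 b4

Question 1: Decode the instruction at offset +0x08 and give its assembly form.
[08] 00 00 00 d9 → 0xd9000000
  opcode bits[31:26]=0x36: incr/R
  rd@[25:24]=0x1 ⇒ x1

incr x1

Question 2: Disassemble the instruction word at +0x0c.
[0c] 4d 38 a4 b4 → 0xb4a4384d
  op=0xb4a4384d>>26=0x2d ⇒ set (RI)
  rd@[25:24]=0x0 ⇒ x0
  imm@[23:0]=0xa4384d ⇒ $10762317

set $10762317, x0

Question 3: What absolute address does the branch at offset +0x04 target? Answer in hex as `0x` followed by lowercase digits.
+0x04: 04 00 00 c0 ⇒ word 0xc0000004 (little)
  top 6b → 0x30 → jsr [J]
  imm: (w>>0)&0x3ffffff=0x4 → $4
  target = base 0x218c + off 0x04 + 4 + imm 4 = 0x2198

0x2198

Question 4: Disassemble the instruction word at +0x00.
off 0x00: read 08 00 00 98 as little → 0x98000008
  opcode bits[31:26]=0x26: jnz/J
  [25:0] imm=8 = $8

jnz $8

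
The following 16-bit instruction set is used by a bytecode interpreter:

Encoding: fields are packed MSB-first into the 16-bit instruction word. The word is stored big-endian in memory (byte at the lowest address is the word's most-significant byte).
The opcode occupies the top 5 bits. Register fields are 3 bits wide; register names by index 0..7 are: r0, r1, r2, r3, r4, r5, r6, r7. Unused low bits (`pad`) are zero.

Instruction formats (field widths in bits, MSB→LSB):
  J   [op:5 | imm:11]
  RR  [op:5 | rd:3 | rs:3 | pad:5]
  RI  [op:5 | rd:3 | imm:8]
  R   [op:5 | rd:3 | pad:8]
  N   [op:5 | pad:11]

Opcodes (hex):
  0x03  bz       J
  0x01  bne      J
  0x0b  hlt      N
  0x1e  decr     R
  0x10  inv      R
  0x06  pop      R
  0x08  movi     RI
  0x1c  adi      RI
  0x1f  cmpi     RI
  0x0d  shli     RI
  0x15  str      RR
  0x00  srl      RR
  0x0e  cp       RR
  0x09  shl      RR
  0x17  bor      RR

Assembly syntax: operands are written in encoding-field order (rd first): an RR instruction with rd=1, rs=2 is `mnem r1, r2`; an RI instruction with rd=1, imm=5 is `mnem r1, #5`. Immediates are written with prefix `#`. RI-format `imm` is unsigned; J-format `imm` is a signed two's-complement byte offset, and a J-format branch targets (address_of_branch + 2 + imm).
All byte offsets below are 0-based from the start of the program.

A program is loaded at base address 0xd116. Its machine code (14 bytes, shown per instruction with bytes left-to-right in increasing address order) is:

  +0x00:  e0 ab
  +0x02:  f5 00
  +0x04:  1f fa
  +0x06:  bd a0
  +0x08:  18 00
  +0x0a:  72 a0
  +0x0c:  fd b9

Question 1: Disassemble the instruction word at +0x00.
+0x00: e0 ab ⇒ word 0xe0ab (big)
  op=0xe0ab>>11=0x1c ⇒ adi (RI)
  rd: (w>>8)&0x7=0x0 → r0
  imm: (w>>0)&0xff=0xab → #171

adi r0, #171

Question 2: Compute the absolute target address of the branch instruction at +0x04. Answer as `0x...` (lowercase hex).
0xd116

+0x04: 1f fa ⇒ word 0x1ffa (big)
  top 5b → 0x3 → bz [J]
  [10:0] imm=2042 (s11→-6) = #-6
  target = base 0xd116 + off 0x04 + 2 + imm -6 = 0xd116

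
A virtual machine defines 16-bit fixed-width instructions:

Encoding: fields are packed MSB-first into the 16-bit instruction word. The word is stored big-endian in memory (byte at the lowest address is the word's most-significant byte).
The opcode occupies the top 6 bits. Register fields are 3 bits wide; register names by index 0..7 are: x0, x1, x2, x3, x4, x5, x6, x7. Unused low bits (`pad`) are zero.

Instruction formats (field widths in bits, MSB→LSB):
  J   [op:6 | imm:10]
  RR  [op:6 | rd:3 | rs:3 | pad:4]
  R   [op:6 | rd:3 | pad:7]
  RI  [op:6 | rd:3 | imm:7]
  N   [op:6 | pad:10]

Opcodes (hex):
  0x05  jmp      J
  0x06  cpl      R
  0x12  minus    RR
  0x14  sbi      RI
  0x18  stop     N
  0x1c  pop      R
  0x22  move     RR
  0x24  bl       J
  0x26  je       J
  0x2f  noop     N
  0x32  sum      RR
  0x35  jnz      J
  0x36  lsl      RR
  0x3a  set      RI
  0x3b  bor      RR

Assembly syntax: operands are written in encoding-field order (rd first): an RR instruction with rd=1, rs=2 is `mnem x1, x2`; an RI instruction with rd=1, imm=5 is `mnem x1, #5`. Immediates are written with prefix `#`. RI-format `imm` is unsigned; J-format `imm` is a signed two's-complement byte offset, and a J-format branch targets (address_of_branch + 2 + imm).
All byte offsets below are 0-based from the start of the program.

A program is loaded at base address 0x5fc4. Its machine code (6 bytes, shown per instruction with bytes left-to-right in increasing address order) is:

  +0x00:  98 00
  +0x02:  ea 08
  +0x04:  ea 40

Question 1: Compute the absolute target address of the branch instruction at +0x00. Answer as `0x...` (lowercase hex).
off 0x00: read 98 00 as big → 0x9800
  top 6b → 0x26 → je [J]
  imm@[9:0]=0x0 ⇒ #0
  target = base 0x5fc4 + off 0x00 + 2 + imm 0 = 0x5fc6

0x5fc6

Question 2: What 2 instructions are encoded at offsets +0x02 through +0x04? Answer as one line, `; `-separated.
set x4, #8; set x4, #64

off 0x02: read ea 08 as big → 0xea08
  op=0xea08>>10=0x3a ⇒ set (RI)
  rd@[9:7]=0x4 ⇒ x4
  imm@[6:0]=0x8 ⇒ #8
off 0x04: read ea 40 as big → 0xea40
  op=0xea40>>10=0x3a ⇒ set (RI)
  rd@[9:7]=0x4 ⇒ x4
  imm@[6:0]=0x40 ⇒ #64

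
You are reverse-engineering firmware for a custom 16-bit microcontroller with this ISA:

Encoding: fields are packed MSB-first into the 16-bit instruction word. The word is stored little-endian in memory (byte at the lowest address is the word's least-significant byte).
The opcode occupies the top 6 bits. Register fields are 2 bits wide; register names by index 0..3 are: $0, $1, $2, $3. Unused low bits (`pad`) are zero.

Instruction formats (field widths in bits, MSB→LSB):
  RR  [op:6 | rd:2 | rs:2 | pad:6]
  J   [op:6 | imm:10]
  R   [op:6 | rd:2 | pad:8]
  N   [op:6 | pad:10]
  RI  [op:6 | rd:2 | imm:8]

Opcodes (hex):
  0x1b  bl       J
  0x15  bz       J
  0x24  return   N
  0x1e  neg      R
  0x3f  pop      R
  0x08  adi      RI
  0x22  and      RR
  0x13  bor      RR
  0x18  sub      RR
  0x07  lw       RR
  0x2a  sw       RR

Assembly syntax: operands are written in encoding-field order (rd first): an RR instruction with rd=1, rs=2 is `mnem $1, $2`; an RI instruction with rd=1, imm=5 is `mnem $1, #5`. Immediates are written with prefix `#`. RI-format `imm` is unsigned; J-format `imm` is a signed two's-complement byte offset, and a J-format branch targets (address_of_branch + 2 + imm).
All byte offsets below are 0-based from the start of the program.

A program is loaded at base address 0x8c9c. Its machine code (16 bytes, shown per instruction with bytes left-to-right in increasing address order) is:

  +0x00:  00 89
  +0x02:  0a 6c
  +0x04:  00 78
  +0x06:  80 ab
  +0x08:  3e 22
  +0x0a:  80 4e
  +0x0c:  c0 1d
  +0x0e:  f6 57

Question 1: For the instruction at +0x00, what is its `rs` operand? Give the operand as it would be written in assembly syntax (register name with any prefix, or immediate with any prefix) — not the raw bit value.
$0

[00] 00 89 → 0x8900
  top 6b → 0x22 → and [RR]
  rd@[9:8]=0x1 ⇒ $1
  rs@[7:6]=0x0 ⇒ $0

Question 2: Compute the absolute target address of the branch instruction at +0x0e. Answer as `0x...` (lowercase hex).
[0e] f6 57 → 0x57f6
  op=0x57f6>>10=0x15 ⇒ bz (J)
  imm@[9:0]=0x3f6 (s10→-10) ⇒ #-10
  target = base 0x8c9c + off 0x0e + 2 + imm -10 = 0x8ca2

0x8ca2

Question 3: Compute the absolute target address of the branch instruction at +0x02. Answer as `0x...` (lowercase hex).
0x8caa

off 0x02: read 0a 6c as little → 0x6c0a
  opcode bits[15:10]=0x1b: bl/J
  imm: (w>>0)&0x3ff=0xa → #10
  target = base 0x8c9c + off 0x02 + 2 + imm 10 = 0x8caa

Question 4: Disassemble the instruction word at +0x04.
[04] 00 78 → 0x7800
  op=0x7800>>10=0x1e ⇒ neg (R)
  rd@[9:8]=0x0 ⇒ $0

neg $0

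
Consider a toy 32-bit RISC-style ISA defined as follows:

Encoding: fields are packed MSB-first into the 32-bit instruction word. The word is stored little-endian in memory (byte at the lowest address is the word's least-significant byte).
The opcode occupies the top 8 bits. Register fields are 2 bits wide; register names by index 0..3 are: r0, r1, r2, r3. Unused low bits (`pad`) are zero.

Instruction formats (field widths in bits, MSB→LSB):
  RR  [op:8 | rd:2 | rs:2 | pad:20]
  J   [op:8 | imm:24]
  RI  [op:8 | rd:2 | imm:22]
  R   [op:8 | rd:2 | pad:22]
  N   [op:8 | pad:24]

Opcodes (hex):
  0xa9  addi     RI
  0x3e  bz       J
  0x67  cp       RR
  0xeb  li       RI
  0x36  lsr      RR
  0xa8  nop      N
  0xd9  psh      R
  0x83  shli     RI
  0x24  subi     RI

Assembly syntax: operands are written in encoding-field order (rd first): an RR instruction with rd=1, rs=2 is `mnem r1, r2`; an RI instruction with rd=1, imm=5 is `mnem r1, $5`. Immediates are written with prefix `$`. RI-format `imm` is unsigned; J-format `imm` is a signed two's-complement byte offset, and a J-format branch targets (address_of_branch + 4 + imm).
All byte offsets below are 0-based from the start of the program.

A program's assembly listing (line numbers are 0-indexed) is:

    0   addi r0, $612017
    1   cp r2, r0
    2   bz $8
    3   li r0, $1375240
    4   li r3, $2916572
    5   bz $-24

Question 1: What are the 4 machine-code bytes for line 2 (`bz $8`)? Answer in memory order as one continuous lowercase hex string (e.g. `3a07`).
line 2 (bz): pack op=0x3e:8|imm=8:24 = 0x3e000008; little→ 08 00 00 3e

0800003e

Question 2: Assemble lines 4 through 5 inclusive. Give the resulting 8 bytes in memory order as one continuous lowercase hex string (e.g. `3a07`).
dc80ecebe8ffff3e

L4: li op=0xeb:8|rd=3:2|imm=2916572:22 ⇒ 0xebec80dc ⇒ little dc 80 ec eb
L5: bz op=0x3e:8|imm=-24:24 ⇒ 0x3effffe8 ⇒ little e8 ff ff 3e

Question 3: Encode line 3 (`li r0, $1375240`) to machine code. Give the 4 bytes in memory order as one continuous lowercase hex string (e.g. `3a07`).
08fc14eb

L3: li op=0xeb:8|rd=0:2|imm=1375240:22 ⇒ 0xeb14fc08 ⇒ little 08 fc 14 eb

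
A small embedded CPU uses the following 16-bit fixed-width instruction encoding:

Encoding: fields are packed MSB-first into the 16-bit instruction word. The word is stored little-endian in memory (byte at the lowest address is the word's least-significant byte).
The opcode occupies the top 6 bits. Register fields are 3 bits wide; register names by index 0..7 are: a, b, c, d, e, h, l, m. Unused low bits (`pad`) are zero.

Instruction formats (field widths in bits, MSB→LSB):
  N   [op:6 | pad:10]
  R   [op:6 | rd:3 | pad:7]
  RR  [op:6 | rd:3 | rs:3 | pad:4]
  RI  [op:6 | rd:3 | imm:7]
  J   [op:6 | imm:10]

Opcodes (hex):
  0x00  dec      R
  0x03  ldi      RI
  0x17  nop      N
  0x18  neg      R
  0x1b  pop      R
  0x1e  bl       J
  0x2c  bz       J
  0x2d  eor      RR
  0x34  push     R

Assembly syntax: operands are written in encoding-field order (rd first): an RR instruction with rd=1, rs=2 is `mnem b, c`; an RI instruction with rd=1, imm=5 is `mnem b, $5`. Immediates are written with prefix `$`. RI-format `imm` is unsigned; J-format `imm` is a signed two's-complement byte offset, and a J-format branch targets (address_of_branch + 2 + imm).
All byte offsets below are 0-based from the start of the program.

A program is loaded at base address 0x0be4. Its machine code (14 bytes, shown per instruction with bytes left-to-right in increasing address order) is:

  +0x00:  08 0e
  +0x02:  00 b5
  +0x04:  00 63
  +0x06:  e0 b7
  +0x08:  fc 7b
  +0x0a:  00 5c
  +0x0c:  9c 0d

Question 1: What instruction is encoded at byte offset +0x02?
off 0x02: read 00 b5 as little → 0xb500
  op=0xb500>>10=0x2d ⇒ eor (RR)
  rd: (w>>7)&0x7=0x2 → c
  rs: (w>>4)&0x7=0x0 → a

eor c, a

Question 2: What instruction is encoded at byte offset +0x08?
bl $-4

+0x08: fc 7b ⇒ word 0x7bfc (little)
  top 6b → 0x1e → bl [J]
  [9:0] imm=1020 (s10→-4) = $-4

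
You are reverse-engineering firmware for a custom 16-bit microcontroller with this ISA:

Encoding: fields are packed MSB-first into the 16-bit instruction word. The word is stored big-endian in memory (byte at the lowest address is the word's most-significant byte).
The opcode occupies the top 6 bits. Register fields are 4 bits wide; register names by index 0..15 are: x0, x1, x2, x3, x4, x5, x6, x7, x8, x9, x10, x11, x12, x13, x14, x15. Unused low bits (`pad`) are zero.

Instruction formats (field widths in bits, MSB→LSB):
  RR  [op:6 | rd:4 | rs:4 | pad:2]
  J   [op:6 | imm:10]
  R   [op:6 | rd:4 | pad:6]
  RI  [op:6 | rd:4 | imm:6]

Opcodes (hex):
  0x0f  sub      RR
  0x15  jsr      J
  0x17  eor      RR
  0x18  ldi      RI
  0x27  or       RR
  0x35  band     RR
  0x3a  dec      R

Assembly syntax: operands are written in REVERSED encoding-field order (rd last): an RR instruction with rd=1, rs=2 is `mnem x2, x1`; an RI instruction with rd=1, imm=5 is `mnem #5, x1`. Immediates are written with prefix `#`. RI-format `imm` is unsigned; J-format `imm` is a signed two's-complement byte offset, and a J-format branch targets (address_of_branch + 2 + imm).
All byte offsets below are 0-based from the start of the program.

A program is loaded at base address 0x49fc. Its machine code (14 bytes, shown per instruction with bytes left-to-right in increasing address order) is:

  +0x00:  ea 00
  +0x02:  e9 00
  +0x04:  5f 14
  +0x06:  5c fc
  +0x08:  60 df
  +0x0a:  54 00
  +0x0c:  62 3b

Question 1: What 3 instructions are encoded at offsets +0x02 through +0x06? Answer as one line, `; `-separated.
dec x4; eor x5, x12; eor x15, x3

+0x02: e9 00 ⇒ word 0xe900 (big)
  opcode bits[15:10]=0x3a: dec/R
  rd@[9:6]=0x4 ⇒ x4
+0x04: 5f 14 ⇒ word 0x5f14 (big)
  opcode bits[15:10]=0x17: eor/RR
  rd@[9:6]=0xc ⇒ x12
  rs@[5:2]=0x5 ⇒ x5
+0x06: 5c fc ⇒ word 0x5cfc (big)
  opcode bits[15:10]=0x17: eor/RR
  rd@[9:6]=0x3 ⇒ x3
  rs@[5:2]=0xf ⇒ x15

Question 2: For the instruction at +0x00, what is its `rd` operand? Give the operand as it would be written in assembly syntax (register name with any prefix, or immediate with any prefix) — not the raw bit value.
@+00  big-endian(ea 00) = 0xea00
  opcode bits[15:10]=0x3a: dec/R
  rd@[9:6]=0x8 ⇒ x8

x8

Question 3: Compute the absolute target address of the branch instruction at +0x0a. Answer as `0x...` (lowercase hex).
[0a] 54 00 → 0x5400
  op=0x5400>>10=0x15 ⇒ jsr (J)
  imm: (w>>0)&0x3ff=0x0 → #0
  target = base 0x49fc + off 0x0a + 2 + imm 0 = 0x4a08

0x4a08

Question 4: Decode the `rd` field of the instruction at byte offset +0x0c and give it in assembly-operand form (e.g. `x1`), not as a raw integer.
x8

[0c] 62 3b → 0x623b
  op=0x623b>>10=0x18 ⇒ ldi (RI)
  rd@[9:6]=0x8 ⇒ x8
  imm@[5:0]=0x3b ⇒ #59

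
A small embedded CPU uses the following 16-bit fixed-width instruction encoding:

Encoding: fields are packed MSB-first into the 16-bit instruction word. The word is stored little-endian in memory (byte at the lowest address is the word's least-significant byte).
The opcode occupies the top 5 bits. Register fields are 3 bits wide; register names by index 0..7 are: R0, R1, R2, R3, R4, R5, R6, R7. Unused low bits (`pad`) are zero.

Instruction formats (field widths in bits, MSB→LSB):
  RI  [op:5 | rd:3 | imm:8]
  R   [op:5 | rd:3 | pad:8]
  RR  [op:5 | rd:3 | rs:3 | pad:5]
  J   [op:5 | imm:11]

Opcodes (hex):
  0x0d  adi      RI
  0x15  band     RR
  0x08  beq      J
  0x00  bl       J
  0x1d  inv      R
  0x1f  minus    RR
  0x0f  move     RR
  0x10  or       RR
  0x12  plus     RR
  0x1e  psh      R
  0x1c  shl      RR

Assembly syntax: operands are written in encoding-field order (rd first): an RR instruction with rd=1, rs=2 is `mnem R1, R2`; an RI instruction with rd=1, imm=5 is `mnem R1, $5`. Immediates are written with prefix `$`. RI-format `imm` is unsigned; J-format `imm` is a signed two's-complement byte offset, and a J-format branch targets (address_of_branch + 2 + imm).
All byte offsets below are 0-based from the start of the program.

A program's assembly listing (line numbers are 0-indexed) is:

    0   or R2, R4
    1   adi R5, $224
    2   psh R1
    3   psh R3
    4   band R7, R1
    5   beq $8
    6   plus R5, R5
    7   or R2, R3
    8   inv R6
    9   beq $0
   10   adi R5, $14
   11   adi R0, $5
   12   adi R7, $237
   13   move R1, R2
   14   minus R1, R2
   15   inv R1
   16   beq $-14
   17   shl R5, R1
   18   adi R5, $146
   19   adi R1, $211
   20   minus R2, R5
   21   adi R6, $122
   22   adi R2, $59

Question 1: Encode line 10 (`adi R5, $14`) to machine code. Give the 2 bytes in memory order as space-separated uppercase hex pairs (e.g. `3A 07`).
0E 6D

10. adi fields op=0xd:5|rd=5:3|imm=14:8 → word 6d0eh → 0e 6d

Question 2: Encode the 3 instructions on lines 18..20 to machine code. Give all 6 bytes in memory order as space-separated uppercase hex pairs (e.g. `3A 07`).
92 6D D3 69 A0 FA

line 18 (adi): pack op=0xd:5|rd=5:3|imm=146:8 = 0x6d92; little→ 92 6d
line 19 (adi): pack op=0xd:5|rd=1:3|imm=211:8 = 0x69d3; little→ d3 69
line 20 (minus): pack op=0x1f:5|rd=2:3|rs=5:3|pad=0:5 = 0xfaa0; little→ a0 fa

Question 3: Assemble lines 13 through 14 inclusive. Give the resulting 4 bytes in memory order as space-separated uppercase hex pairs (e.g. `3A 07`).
13. move fields op=0xf:5|rd=1:3|rs=2:3|pad=0:5 → word 7940h → 40 79
14. minus fields op=0x1f:5|rd=1:3|rs=2:3|pad=0:5 → word f940h → 40 f9

40 79 40 F9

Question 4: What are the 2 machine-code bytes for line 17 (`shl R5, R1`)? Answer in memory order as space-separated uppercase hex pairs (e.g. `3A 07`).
20 E5

L17: shl op=0x1c:5|rd=5:3|rs=1:3|pad=0:5 ⇒ 0xe520 ⇒ little 20 e5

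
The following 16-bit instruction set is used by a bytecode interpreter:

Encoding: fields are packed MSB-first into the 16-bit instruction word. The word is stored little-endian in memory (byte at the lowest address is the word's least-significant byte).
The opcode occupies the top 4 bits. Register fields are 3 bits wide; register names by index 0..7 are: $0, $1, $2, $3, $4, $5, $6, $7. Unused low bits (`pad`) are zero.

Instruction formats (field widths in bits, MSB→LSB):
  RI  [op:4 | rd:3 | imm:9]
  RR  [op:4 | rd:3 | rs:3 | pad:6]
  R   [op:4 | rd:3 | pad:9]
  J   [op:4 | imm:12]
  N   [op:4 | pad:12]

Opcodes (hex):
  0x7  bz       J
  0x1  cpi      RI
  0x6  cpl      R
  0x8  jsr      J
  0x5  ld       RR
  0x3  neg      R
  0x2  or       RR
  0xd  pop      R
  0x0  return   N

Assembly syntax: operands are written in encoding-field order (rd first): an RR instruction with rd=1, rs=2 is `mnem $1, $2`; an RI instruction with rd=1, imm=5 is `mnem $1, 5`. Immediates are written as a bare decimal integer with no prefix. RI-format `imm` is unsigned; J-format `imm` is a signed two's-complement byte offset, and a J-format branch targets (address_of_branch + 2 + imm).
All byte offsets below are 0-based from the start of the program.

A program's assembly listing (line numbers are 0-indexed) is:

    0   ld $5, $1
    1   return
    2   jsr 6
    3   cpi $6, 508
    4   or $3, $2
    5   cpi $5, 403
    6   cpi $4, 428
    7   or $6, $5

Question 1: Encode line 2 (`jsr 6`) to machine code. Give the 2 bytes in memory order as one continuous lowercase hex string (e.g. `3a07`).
0680

2. jsr fields op=0x8:4|imm=6:12 → word 8006h → 06 80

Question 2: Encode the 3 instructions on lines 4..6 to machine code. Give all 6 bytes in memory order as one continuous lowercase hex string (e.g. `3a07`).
8026931bac19

line 4 (or): pack op=0x2:4|rd=3:3|rs=2:3|pad=0:6 = 0x2680; little→ 80 26
line 5 (cpi): pack op=0x1:4|rd=5:3|imm=403:9 = 0x1b93; little→ 93 1b
line 6 (cpi): pack op=0x1:4|rd=4:3|imm=428:9 = 0x19ac; little→ ac 19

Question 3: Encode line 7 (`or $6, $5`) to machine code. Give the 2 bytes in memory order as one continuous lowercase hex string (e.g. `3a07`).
7. or fields op=0x2:4|rd=6:3|rs=5:3|pad=0:6 → word 2d40h → 40 2d

402d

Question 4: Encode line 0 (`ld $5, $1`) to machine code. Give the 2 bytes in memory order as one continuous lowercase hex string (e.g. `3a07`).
405a

L0: ld op=0x5:4|rd=5:3|rs=1:3|pad=0:6 ⇒ 0x5a40 ⇒ little 40 5a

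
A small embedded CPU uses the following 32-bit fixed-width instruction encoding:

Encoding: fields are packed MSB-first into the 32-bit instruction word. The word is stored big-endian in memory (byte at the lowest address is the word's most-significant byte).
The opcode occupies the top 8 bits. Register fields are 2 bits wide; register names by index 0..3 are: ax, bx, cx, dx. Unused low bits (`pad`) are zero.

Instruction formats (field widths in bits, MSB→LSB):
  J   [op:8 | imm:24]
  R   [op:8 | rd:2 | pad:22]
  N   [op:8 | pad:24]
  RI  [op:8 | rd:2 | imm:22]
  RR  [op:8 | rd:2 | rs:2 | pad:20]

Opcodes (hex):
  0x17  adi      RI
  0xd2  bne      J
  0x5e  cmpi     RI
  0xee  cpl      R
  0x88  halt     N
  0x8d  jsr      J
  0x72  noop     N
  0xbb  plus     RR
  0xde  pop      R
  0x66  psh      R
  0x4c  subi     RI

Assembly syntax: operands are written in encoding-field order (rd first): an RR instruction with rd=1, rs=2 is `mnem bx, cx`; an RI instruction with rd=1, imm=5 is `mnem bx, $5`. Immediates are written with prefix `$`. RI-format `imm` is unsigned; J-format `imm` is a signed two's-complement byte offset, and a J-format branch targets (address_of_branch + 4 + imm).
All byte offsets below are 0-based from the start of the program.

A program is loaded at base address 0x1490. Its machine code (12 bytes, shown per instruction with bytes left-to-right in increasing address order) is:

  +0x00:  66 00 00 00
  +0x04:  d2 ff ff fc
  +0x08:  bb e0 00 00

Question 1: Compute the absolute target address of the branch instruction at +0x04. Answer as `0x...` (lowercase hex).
off 0x04: read d2 ff ff fc as big → 0xd2fffffc
  op=0xd2fffffc>>24=0xd2 ⇒ bne (J)
  imm@[23:0]=0xfffffc (s24→-4) ⇒ $-4
  target = base 0x1490 + off 0x04 + 4 + imm -4 = 0x1494

0x1494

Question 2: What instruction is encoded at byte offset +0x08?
plus dx, cx

off 0x08: read bb e0 00 00 as big → 0xbbe00000
  opcode bits[31:24]=0xbb: plus/RR
  rd: (w>>22)&0x3=0x3 → dx
  rs: (w>>20)&0x3=0x2 → cx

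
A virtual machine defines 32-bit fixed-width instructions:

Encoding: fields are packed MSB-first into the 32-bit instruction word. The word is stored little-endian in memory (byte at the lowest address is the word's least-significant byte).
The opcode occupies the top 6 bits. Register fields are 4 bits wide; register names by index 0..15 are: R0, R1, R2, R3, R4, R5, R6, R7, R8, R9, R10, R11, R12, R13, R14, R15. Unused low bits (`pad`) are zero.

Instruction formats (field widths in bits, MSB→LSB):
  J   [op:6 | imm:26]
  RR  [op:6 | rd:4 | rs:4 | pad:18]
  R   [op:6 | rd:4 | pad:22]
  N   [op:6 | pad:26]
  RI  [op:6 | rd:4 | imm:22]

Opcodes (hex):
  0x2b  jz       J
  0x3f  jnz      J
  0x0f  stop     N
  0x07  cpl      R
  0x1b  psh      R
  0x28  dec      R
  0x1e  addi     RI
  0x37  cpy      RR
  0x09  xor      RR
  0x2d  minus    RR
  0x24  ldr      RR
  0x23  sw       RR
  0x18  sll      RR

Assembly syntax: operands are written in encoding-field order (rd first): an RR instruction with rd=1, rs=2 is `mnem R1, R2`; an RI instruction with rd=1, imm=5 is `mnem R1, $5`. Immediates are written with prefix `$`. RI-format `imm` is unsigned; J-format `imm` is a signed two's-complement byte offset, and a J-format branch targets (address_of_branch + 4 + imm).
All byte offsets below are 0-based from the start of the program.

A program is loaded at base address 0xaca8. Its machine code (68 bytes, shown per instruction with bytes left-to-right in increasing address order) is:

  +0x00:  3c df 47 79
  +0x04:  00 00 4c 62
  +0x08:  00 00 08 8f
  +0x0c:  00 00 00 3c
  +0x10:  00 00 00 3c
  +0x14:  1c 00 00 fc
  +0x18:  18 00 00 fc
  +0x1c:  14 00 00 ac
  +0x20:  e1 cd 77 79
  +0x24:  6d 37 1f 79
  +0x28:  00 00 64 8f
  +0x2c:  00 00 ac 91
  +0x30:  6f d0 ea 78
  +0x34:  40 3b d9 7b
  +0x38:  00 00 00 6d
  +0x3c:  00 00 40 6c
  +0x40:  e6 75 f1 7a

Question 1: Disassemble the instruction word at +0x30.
+0x30: 6f d0 ea 78 ⇒ word 0x78ead06f (little)
  op=0x78ead06f>>26=0x1e ⇒ addi (RI)
  rd@[25:22]=0x3 ⇒ R3
  imm@[21:0]=0x2ad06f ⇒ $2805871

addi R3, $2805871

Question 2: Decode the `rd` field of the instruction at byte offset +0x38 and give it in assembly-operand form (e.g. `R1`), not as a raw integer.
+0x38: 00 00 00 6d ⇒ word 0x6d000000 (little)
  opcode bits[31:26]=0x1b: psh/R
  [25:22] rd=4 = R4

R4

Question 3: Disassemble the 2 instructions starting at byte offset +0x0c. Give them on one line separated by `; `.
stop; stop

@+0c  little-endian(00 00 00 3c) = 0x3c000000
  opcode bits[31:26]=0xf: stop/N
@+10  little-endian(00 00 00 3c) = 0x3c000000
  opcode bits[31:26]=0xf: stop/N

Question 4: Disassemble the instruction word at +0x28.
sw R13, R9

+0x28: 00 00 64 8f ⇒ word 0x8f640000 (little)
  top 6b → 0x23 → sw [RR]
  [25:22] rd=13 = R13
  [21:18] rs=9 = R9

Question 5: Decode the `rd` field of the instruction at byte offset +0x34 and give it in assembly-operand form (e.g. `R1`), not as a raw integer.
off 0x34: read 40 3b d9 7b as little → 0x7bd93b40
  op=0x7bd93b40>>26=0x1e ⇒ addi (RI)
  [25:22] rd=15 = R15
  [21:0] imm=1653568 = $1653568

R15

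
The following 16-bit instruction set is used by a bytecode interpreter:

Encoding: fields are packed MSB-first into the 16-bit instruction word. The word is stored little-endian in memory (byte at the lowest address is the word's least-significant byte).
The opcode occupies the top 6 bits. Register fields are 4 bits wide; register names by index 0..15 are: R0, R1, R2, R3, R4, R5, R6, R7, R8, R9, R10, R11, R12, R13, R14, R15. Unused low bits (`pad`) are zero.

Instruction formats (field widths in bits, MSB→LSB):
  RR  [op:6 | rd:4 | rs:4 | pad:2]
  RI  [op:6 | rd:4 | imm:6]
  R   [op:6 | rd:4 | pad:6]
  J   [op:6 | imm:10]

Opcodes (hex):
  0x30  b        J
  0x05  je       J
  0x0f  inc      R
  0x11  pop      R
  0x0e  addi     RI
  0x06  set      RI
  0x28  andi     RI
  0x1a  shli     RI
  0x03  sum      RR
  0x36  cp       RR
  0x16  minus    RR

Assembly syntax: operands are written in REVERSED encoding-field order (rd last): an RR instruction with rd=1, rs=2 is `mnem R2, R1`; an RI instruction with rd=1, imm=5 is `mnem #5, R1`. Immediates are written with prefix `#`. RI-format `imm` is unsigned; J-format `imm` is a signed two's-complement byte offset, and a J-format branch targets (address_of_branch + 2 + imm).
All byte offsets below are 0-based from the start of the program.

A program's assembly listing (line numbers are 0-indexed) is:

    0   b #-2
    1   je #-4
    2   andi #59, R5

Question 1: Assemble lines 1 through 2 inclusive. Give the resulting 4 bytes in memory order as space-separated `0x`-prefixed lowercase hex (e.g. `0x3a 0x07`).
line 1 (je): pack op=0x5:6|imm=-4:10 = 0x17fc; little→ fc 17
line 2 (andi): pack op=0x28:6|rd=5:4|imm=59:6 = 0xa17b; little→ 7b a1

0xfc 0x17 0x7b 0xa1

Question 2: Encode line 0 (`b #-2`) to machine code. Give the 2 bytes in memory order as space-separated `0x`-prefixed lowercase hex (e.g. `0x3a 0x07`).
0xfe 0xc3

0. b fields op=0x30:6|imm=-2:10 → word c3feh → fe c3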